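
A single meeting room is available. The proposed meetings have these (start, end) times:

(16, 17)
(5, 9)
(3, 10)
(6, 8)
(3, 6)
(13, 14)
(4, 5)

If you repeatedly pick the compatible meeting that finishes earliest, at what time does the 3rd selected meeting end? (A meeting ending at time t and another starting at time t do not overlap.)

Greedy by earliest finish: after sorting by end time, pick each interval compatible with the last pick.
By end time: (4,5), (3,6), (6,8), (5,9), (3,10), (13,14), (16,17).
Pick (4,5); next start ≥ 5 → (6,8); next start ≥ 8 → (13,14); next start ≥ 14 → (16,17).
Selected: (4,5) (6,8) (13,14) (16,17)

14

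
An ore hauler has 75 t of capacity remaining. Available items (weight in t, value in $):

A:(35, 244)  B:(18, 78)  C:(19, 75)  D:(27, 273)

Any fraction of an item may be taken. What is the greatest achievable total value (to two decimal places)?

Ratios (sorted): D 10.11, A 6.97, B 4.33, C 3.95
take D (27 @ 273); take A (35 @ 244); take 13/18 of B → 56.33. Capacity used 75/75.
Total value = 573.33

573.33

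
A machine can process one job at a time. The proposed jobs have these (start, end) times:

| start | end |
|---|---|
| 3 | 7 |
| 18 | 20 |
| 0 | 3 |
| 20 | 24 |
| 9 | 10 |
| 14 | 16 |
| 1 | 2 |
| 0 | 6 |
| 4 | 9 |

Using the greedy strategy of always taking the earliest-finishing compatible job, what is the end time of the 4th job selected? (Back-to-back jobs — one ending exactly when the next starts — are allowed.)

Sorted by end: (1,2)  (0,3)  (0,6)  (3,7)  (4,9)  (9,10)  (14,16)  (18,20)  (20,24)
take (1,2); skip (0,6); take (3,7); take (9,10); take (14,16); take (18,20); take (20,24).
Selected: (1,2) (3,7) (9,10) (14,16) (18,20) (20,24)

16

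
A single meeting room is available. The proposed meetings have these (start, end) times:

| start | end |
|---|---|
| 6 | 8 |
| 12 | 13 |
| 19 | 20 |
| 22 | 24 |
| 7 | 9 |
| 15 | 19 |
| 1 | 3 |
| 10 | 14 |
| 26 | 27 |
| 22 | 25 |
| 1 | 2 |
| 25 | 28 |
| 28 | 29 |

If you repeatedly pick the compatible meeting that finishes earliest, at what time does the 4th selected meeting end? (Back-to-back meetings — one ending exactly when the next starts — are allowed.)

Greedy by earliest finish: after sorting by end time, pick each interval compatible with the last pick.
Sorted by end: (1,2)  (1,3)  (6,8)  (7,9)  (12,13)  (10,14)  (15,19)  (19,20)  (22,24)  (22,25)  (26,27)  (25,28)  (28,29)
take (1,2); skip (1,3); take (6,8); skip (7,9); take (12,13); take (15,19); take (19,20); take (22,24); skip (22,25); take (26,27); take (28,29).
Selected: (1,2) (6,8) (12,13) (15,19) (19,20) (22,24) (26,27) (28,29)

19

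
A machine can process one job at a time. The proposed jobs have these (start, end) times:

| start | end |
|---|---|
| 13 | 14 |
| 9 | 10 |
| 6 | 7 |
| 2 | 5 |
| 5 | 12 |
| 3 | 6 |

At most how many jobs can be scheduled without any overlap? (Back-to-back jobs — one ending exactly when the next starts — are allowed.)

Greedy by earliest finish: after sorting by end time, pick each interval compatible with the last pick.
By end time: (2,5), (3,6), (6,7), (9,10), (5,12), (13,14).
Pick (2,5); next start ≥ 5 → (6,7); next start ≥ 7 → (9,10); next start ≥ 10 → (13,14).
Selected 4 jobs.

4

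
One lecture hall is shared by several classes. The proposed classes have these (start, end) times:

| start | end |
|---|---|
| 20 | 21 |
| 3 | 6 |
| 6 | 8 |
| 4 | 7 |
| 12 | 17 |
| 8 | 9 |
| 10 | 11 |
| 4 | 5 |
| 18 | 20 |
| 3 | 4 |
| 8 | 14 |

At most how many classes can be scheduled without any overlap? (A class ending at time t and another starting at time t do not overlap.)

8

Sort by end time and greedily take each interval whose start is ≥ the last chosen end.
Sorted by end: (3,4)  (4,5)  (3,6)  (4,7)  (6,8)  (8,9)  (10,11)  (8,14)  (12,17)  (18,20)  (20,21)
take (3,4); take (4,5); take (6,8); take (8,9); take (10,11); take (12,17); take (18,20); take (20,21).
Selected 8 classes.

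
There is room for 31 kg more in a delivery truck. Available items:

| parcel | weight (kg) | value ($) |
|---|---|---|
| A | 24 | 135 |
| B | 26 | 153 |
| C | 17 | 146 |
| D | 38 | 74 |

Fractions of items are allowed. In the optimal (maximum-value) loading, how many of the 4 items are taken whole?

Ratios (sorted): C 8.59, B 5.88, A 5.62, D 1.95
take C (17 @ 146); take 14/26 of B → 82.38. Capacity used 31/31.
1 item(s) taken whole; one partial (take 14/26 of B).

1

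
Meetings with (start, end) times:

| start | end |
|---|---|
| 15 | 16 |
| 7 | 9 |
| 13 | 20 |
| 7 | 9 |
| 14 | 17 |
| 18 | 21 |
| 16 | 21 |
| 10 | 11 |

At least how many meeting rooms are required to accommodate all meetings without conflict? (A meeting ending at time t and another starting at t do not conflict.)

Count concurrent intervals with a sweep; the peak is the room count.
starts: [7, 7, 10, 13, 14, 15, 16, 18]
ends:   [9, 9, 11, 16, 17, 20, 21, 21]
s7→1 s7→2 e9→1 e9→0 s10→1 e11→0 s13→1 s14→2 s15→3  — peak 3.

3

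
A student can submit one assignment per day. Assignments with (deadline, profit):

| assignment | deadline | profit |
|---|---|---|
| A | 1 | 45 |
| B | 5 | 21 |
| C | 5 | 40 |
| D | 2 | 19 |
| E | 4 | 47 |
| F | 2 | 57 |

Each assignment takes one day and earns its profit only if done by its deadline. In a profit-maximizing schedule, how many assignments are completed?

5

Sort by profit descending; place each in the latest free slot ≤ its deadline.
Profit order: F=57 E=47 A=45 C=40 B=21 D=19
Assign: F→slot 2, E→slot 4, A→slot 1, C→slot 5, B→slot 3, D skipped.
Slots: [1:A] [2:F] [3:B] [4:E] [5:C]
5 of 6 scheduled.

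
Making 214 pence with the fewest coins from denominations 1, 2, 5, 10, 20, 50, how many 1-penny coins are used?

214 = 4×50 + 1×10 + 2×2
Count of 1: 0

0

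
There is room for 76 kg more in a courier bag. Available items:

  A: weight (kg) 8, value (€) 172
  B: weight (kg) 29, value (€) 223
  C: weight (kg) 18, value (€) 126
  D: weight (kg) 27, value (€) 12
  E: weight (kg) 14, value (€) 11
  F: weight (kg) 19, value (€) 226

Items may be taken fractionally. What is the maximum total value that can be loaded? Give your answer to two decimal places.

748.57

Sort by value per unit weight and fill in that order.
Order: A (172/8=21.50) > F (226/19=11.89) > B (223/29=7.69) > C (126/18=7.00) > E (11/14=0.79) > D (12/27=0.44)
Fill: take A (8 @ 172) → take F (19 @ 226) → take B (29 @ 223) → take C (18 @ 126) → take 2/14 of E → 1.57; 76/76 used.
Total value = 748.57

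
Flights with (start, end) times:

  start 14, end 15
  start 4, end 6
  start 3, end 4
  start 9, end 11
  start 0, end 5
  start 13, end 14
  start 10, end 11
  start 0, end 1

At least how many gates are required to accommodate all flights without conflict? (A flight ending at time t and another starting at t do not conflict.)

Count concurrent intervals with a sweep; the peak is the room count.
Events (time:±→running): 0:+→1 0:+→2 … peak 2.

2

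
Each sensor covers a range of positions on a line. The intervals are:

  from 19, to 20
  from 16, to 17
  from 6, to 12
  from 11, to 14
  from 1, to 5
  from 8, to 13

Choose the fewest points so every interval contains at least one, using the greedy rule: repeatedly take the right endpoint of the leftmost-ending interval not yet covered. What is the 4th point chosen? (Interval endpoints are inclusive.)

Sort by right endpoint; whenever an interval is uncovered, place a point at its right end.
By right end: [1,5]  [6,12]  [8,13]  [11,14]  [16,17]  [19,20]
[1,5] uncovered → point at 5; [6,12] uncovered → point at 12; [16,17] uncovered → point at 17; [19,20] uncovered → point at 20.
Points: 5, 12, 17, 20 (4 total).

20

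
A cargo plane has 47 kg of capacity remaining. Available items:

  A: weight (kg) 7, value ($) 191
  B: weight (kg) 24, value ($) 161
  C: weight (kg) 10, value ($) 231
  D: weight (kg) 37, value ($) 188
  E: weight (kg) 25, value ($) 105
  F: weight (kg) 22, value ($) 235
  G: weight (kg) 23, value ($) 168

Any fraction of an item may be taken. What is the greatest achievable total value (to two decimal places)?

715.43

Greedy by value/weight ratio, highest first.
Order: A (191/7=27.29) > C (231/10=23.10) > F (235/22=10.68) > G (168/23=7.30) > B (161/24=6.71) > D (188/37=5.08) > E (105/25=4.20)
Fill: take A (7 @ 191) → take C (10 @ 231) → take F (22 @ 235) → take 8/23 of G → 58.43; 47/47 used.
Total value = 715.43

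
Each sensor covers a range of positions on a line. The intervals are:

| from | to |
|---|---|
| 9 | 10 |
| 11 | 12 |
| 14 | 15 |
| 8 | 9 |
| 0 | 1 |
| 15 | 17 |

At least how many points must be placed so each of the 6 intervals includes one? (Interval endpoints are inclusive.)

By right end: [0,1]  [8,9]  [9,10]  [11,12]  [14,15]  [15,17]
[0,1] uncovered → point at 1; [8,9] uncovered → point at 9; [11,12] uncovered → point at 12; [14,15] uncovered → point at 15.
Points: 1, 9, 12, 15 (4 total).

4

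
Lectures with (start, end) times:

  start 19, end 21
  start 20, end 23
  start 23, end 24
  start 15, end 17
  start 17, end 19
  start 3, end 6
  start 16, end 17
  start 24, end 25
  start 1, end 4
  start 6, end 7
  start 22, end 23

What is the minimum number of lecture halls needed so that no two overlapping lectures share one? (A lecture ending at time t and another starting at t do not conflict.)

2

starts: [1, 3, 6, 15, 16, 17, 19, 20, 22, 23, 24]
ends:   [4, 6, 7, 17, 17, 19, 21, 23, 23, 24, 25]
s1→1 s3→2  — peak 2.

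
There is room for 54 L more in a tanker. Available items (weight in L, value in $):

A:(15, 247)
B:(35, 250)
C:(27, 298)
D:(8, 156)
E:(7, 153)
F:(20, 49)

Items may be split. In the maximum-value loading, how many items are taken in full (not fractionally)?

3

Sort by value per unit weight and fill in that order.
Order: E (153/7=21.86) > D (156/8=19.50) > A (247/15=16.47) > C (298/27=11.04) > B (250/35=7.14) > F (49/20=2.45)
Fill: take E (7 @ 153) → take D (8 @ 156) → take A (15 @ 247) → take 24/27 of C → 264.89; 54/54 used.
3 item(s) taken whole; one partial (take 24/27 of C).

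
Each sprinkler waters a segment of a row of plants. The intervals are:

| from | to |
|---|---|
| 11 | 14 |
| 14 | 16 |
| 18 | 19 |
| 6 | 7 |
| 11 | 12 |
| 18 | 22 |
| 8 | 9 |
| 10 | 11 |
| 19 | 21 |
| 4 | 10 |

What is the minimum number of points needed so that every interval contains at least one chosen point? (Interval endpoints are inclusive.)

Sort by right endpoint; whenever an interval is uncovered, place a point at its right end.
By right end: [6,7]  [8,9]  [4,10]  [10,11]  [11,12]  [11,14]  [14,16]  [18,19]  [19,21]  [18,22]
[6,7] uncovered → point at 7; [8,9] uncovered → point at 9; [10,11] uncovered → point at 11; [14,16] uncovered → point at 16; [18,19] uncovered → point at 19.
Points: 7, 9, 11, 16, 19 (5 total).

5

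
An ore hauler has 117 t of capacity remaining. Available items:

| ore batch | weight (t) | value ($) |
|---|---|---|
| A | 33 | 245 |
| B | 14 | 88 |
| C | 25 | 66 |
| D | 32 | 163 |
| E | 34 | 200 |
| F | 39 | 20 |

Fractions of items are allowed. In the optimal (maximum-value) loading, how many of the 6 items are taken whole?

Sort by value per unit weight and fill in that order.
Order: A (245/33=7.42) > B (88/14=6.29) > E (200/34=5.88) > D (163/32=5.09) > C (66/25=2.64) > F (20/39=0.51)
Fill: take A (33 @ 245) → take B (14 @ 88) → take E (34 @ 200) → take D (32 @ 163) → take 4/25 of C → 10.56; 117/117 used.
4 item(s) taken whole; one partial (take 4/25 of C).

4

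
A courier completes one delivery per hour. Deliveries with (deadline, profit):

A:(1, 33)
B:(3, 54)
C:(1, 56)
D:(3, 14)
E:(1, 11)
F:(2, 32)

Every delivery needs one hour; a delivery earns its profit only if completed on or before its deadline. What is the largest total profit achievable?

142

By profit: C(d1,56), B(d3,54), A(d1,33), F(d2,32), D(d3,14), E(d1,11)
C→slot 1; B→slot 3; A skipped; F→slot 2; D skipped; E skipped.
Profit = 56 + 32 + 54 = 142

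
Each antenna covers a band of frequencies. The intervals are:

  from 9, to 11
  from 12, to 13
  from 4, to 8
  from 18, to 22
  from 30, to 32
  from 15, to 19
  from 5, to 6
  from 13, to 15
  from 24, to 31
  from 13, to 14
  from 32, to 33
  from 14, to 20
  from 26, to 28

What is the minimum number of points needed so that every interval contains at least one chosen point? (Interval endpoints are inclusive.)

6

By right end: [5,6]  [4,8]  [9,11]  [12,13]  [13,14]  [13,15]  [15,19]  [14,20]  [18,22]  [26,28]  [24,31]  [30,32]  [32,33]
[5,6] uncovered → point at 6; [9,11] uncovered → point at 11; [12,13] uncovered → point at 13; [15,19] uncovered → point at 19; [26,28] uncovered → point at 28; [30,32] uncovered → point at 32.
Points: 6, 11, 13, 19, 28, 32 (6 total).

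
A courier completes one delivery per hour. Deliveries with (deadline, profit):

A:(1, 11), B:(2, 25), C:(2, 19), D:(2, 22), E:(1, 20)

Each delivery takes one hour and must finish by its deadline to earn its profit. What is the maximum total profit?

Profit order: B=25 D=22 E=20 C=19 A=11
Assign: B→slot 2, D→slot 1, E skipped, C skipped, A skipped.
Slots: [1:D] [2:B]
Profit = 22 + 25 = 47

47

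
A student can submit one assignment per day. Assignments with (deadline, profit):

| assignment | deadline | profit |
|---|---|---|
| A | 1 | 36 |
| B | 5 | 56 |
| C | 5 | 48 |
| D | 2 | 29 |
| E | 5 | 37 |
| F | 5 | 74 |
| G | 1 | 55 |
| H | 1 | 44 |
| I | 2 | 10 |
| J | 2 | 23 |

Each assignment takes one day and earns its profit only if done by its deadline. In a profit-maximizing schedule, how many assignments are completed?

5

Profit order: F=74 B=56 G=55 C=48 H=44 E=37 A=36 D=29 J=23 I=10
Assign: F→slot 5, B→slot 4, G→slot 1, C→slot 3, H skipped, E→slot 2, A skipped, D skipped, J skipped, I skipped.
Slots: [1:G] [2:E] [3:C] [4:B] [5:F]
5 of 10 scheduled.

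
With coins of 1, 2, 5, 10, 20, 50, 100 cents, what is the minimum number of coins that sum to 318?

7

Use the largest denomination that fits, subtract, and repeat.
318 − 3×100→18 − 1×10→8 − 1×5→3 − 1×2→1 − 1×1→0
Total coins = 3 + 1 + 1 + 1 + 1 = 7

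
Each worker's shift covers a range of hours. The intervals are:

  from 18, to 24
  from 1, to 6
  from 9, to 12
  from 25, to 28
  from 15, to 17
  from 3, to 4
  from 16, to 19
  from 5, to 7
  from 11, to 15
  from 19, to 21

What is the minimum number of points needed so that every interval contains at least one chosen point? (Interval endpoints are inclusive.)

By right end: [3,4]  [1,6]  [5,7]  [9,12]  [11,15]  [15,17]  [16,19]  [19,21]  [18,24]  [25,28]
[3,4] uncovered → point at 4; [5,7] uncovered → point at 7; [9,12] uncovered → point at 12; [15,17] uncovered → point at 17; [19,21] uncovered → point at 21; [25,28] uncovered → point at 28.
Points: 4, 7, 12, 17, 21, 28 (6 total).

6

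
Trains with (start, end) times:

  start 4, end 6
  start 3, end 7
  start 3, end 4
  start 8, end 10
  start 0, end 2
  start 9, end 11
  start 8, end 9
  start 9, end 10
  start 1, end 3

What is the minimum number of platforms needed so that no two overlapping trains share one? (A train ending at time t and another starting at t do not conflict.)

starts: [0, 1, 3, 3, 4, 8, 8, 9, 9]
ends:   [2, 3, 4, 6, 7, 9, 10, 10, 11]
s0→1 s1→2 e2→1 e3→0 s3→1 s3→2 e4→1 s4→2 e6→1 e7→0 s8→1 s8→2 e9→1 s9→2 s9→3  — peak 3.

3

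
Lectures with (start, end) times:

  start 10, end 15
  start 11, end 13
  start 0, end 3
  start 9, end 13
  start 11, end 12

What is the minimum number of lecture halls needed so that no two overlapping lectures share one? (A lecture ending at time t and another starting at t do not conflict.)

4

Count concurrent intervals with a sweep; the peak is the room count.
starts: [0, 9, 10, 11, 11]
ends:   [3, 12, 13, 13, 15]
s0→1 e3→0 s9→1 s10→2 s11→3 s11→4  — peak 4.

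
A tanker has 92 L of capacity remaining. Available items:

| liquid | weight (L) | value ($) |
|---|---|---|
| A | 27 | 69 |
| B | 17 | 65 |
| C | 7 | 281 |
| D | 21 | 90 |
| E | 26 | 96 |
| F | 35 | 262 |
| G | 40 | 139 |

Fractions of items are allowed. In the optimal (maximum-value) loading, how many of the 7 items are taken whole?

Greedy by value/weight ratio, highest first.
Order: C (281/7=40.14) > F (262/35=7.49) > D (90/21=4.29) > B (65/17=3.82) > E (96/26=3.69) > G (139/40=3.48) > A (69/27=2.56)
Fill: take C (7 @ 281) → take F (35 @ 262) → take D (21 @ 90) → take B (17 @ 65) → take 12/26 of E → 44.31; 92/92 used.
4 item(s) taken whole; one partial (take 12/26 of E).

4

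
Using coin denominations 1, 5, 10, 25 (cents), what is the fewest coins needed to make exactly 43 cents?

6

43 − 1×25→18 − 1×10→8 − 1×5→3 − 3×1→0
Total coins = 1 + 1 + 1 + 3 = 6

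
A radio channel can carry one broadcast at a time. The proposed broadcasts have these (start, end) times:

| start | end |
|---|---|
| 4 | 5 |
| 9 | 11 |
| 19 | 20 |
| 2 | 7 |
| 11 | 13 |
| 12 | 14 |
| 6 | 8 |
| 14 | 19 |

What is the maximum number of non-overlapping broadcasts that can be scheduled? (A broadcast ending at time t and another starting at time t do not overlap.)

Order by finish time; keep every interval that doesn't clash with the previous kept one.
By end time: (4,5), (2,7), (6,8), (9,11), (11,13), (12,14), (14,19), (19,20).
Pick (4,5); next start ≥ 5 → (6,8); next start ≥ 8 → (9,11); next start ≥ 11 → (11,13); next start ≥ 13 → (14,19); next start ≥ 19 → (19,20).
Selected 6 broadcasts.

6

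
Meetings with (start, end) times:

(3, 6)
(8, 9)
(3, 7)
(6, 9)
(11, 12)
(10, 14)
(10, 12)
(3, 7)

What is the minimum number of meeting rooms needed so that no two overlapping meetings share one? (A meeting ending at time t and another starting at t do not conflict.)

The answer is the maximum number of intervals overlapping at any instant.
Events (time:±→running): 3:+→1 3:+→2 3:+→3 … peak 3.

3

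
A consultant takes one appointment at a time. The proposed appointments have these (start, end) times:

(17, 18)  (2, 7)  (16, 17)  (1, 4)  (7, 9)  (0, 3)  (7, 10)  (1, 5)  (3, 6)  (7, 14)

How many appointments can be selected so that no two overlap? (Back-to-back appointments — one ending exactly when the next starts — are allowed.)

Greedy by earliest finish: after sorting by end time, pick each interval compatible with the last pick.
By end time: (0,3), (1,4), (1,5), (3,6), (2,7), (7,9), (7,10), (7,14), (16,17), (17,18).
Pick (0,3); next start ≥ 3 → (3,6); next start ≥ 6 → (7,9); next start ≥ 9 → (16,17); next start ≥ 17 → (17,18).
Selected 5 appointments.

5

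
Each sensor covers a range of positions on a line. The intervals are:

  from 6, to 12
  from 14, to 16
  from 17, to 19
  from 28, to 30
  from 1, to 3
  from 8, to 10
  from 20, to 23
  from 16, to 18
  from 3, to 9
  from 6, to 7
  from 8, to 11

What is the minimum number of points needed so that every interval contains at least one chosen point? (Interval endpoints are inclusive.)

7

Process intervals by earliest right end; each time one isn't hit yet, stab at its right endpoint.
By right end: [1,3]  [6,7]  [3,9]  [8,10]  [8,11]  [6,12]  [14,16]  [16,18]  [17,19]  [20,23]  [28,30]
[1,3] uncovered → point at 3; [6,7] uncovered → point at 7; [8,10] uncovered → point at 10; [14,16] uncovered → point at 16; [17,19] uncovered → point at 19; [20,23] uncovered → point at 23; [28,30] uncovered → point at 30.
Points: 3, 7, 10, 16, 19, 23, 30 (7 total).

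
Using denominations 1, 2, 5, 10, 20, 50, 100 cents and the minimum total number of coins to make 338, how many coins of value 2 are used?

338 − 3×100→38 − 1×20→18 − 1×10→8 − 1×5→3 − 1×2→1 − 1×1→0
Count of 2: 1

1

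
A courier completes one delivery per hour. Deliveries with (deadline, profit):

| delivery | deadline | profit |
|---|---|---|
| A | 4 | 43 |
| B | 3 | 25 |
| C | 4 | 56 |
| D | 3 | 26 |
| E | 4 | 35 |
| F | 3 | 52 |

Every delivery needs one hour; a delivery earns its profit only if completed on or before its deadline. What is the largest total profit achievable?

186

By profit: C(d4,56), F(d3,52), A(d4,43), E(d4,35), D(d3,26), B(d3,25)
C→slot 4; F→slot 3; A→slot 2; E→slot 1; D skipped; B skipped.
Profit = 35 + 43 + 52 + 56 = 186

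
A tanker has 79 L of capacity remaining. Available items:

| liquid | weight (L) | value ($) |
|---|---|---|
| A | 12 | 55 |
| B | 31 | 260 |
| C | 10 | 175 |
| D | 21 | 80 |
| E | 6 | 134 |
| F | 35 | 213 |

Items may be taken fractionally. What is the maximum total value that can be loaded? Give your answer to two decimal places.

763.74

Sort by value per unit weight and fill in that order.
Ratios (sorted): E 22.33, C 17.50, B 8.39, F 6.09, A 4.58, D 3.81
take E (6 @ 134); take C (10 @ 175); take B (31 @ 260); take 32/35 of F → 194.74. Capacity used 79/79.
Total value = 763.74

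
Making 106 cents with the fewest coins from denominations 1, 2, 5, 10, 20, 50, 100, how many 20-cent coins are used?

0

106 − 1×100→6 − 1×5→1 − 1×1→0
Count of 20: 0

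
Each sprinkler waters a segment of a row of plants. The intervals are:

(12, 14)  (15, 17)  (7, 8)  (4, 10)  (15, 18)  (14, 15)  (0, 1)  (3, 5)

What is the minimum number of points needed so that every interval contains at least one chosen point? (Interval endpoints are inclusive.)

5

Sort by right endpoint; whenever an interval is uncovered, place a point at its right end.
Sorted: [0,1] [3,5] [7,8] [4,10] [12,14] [14,15] [15,17] [15,18]
{[0,1]} hit by 1; {[3,5]} hit by 5; {[7,8],[4,10]} hit by 8; {[12,14],[14,15]} hit by 14; {[15,17],[15,18]} hit by 17.
Points: 1, 5, 8, 14, 17 (5 total).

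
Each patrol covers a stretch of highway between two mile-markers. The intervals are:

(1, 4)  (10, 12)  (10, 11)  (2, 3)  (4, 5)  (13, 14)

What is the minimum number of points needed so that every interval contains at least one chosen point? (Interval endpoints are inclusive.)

Sort by right endpoint; whenever an interval is uncovered, place a point at its right end.
By right end: [2,3]  [1,4]  [4,5]  [10,11]  [10,12]  [13,14]
[2,3] uncovered → point at 3; [4,5] uncovered → point at 5; [10,11] uncovered → point at 11; [13,14] uncovered → point at 14.
Points: 3, 5, 11, 14 (4 total).

4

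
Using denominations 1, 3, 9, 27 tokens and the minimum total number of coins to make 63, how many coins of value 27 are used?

2

Greedy: take as many of the largest coin as possible, then repeat with the remainder.
63 − 2×27→9 − 1×9→0
Count of 27: 2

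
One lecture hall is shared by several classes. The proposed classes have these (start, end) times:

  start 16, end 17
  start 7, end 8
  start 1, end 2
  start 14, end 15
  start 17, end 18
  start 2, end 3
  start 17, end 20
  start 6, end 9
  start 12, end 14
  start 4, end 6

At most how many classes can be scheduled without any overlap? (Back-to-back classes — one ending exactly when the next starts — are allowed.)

Greedy by earliest finish: after sorting by end time, pick each interval compatible with the last pick.
Sorted by end: (1,2)  (2,3)  (4,6)  (7,8)  (6,9)  (12,14)  (14,15)  (16,17)  (17,18)  (17,20)
take (1,2); take (2,3); take (4,6); take (7,8); skip (6,9); take (12,14); take (14,15); take (16,17); take (17,18).
Selected 8 classes.

8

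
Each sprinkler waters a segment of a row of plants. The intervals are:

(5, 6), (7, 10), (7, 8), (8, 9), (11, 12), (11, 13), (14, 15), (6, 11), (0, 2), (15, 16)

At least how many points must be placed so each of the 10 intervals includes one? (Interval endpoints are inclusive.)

5

Sorted: [0,2] [5,6] [7,8] [8,9] [7,10] [6,11] [11,12] [11,13] [14,15] [15,16]
{[0,2]} hit by 2; {[5,6]} hit by 6; {[7,8],[8,9],[7,10],[6,11]} hit by 8; {[11,12],[11,13]} hit by 12; {[14,15],[15,16]} hit by 15.
Points: 2, 6, 8, 12, 15 (5 total).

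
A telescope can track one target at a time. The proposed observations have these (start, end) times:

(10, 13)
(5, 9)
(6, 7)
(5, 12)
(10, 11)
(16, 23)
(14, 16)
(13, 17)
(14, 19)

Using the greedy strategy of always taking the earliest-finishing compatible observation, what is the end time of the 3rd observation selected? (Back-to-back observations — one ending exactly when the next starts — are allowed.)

Sorted by end: (6,7)  (5,9)  (10,11)  (5,12)  (10,13)  (14,16)  (13,17)  (14,19)  (16,23)
take (6,7); take (10,11); skip (5,12); take (14,16); take (16,23).
Selected: (6,7) (10,11) (14,16) (16,23)

16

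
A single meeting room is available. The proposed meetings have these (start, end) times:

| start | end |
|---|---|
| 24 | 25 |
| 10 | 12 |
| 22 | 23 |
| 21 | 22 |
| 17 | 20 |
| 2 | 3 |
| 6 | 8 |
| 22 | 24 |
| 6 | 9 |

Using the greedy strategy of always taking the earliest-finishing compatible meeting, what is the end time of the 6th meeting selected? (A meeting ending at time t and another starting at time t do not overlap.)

Greedy by earliest finish: after sorting by end time, pick each interval compatible with the last pick.
Sorted by end: (2,3)  (6,8)  (6,9)  (10,12)  (17,20)  (21,22)  (22,23)  (22,24)  (24,25)
take (2,3); take (6,8); take (10,12); take (17,20); take (21,22); take (22,23); take (24,25).
Selected: (2,3) (6,8) (10,12) (17,20) (21,22) (22,23) (24,25)

23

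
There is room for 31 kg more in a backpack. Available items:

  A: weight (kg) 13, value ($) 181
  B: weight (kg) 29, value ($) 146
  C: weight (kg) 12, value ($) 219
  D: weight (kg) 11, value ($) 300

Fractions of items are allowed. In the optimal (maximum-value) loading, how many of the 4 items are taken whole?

Greedy by value/weight ratio, highest first.
Order: D (300/11=27.27) > C (219/12=18.25) > A (181/13=13.92) > B (146/29=5.03)
Fill: take D (11 @ 300) → take C (12 @ 219) → take 8/13 of A → 111.38; 31/31 used.
2 item(s) taken whole; one partial (take 8/13 of A).

2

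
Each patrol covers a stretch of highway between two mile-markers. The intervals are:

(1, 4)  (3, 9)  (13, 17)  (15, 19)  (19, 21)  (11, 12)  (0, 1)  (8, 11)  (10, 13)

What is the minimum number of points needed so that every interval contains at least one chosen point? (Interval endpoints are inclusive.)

Process intervals by earliest right end; each time one isn't hit yet, stab at its right endpoint.
Sorted: [0,1] [1,4] [3,9] [8,11] [11,12] [10,13] [13,17] [15,19] [19,21]
{[0,1],[1,4]} hit by 1; {[3,9],[8,11]} hit by 9; {[11,12],[10,13]} hit by 12; {[13,17],[15,19]} hit by 17; {[19,21]} hit by 21.
Points: 1, 9, 12, 17, 21 (5 total).

5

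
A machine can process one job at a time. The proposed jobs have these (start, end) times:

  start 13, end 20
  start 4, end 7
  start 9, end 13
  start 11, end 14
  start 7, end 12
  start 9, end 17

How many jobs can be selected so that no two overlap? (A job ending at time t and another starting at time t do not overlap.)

3

Greedy by earliest finish: after sorting by end time, pick each interval compatible with the last pick.
By end time: (4,7), (7,12), (9,13), (11,14), (9,17), (13,20).
Pick (4,7); next start ≥ 7 → (7,12); next start ≥ 12 → (13,20).
Selected 3 jobs.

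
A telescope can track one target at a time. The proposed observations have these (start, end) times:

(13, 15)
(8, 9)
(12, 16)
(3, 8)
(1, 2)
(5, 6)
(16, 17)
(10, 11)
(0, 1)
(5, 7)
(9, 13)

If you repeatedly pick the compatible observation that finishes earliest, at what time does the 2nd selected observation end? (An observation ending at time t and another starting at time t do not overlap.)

Sorted by end: (0,1)  (1,2)  (5,6)  (5,7)  (3,8)  (8,9)  (10,11)  (9,13)  (13,15)  (12,16)  (16,17)
take (0,1); take (1,2); take (5,6); skip (3,8); take (8,9); take (10,11); take (13,15); skip (12,16); take (16,17).
Selected: (0,1) (1,2) (5,6) (8,9) (10,11) (13,15) (16,17)

2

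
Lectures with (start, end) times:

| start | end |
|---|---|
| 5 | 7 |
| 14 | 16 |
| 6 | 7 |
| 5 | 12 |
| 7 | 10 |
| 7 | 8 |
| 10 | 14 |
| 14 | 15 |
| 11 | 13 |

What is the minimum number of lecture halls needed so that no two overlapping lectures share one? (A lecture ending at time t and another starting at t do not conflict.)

3

starts: [5, 5, 6, 7, 7, 10, 11, 14, 14]
ends:   [7, 7, 8, 10, 12, 13, 14, 15, 16]
s5→1 s5→2 s6→3  — peak 3.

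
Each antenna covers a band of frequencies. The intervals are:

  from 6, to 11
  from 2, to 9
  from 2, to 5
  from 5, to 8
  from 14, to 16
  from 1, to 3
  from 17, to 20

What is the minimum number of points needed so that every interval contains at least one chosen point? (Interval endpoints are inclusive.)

4

Sorted: [1,3] [2,5] [5,8] [2,9] [6,11] [14,16] [17,20]
{[1,3],[2,5]} hit by 3; {[5,8],[2,9],[6,11]} hit by 8; {[14,16]} hit by 16; {[17,20]} hit by 20.
Points: 3, 8, 16, 20 (4 total).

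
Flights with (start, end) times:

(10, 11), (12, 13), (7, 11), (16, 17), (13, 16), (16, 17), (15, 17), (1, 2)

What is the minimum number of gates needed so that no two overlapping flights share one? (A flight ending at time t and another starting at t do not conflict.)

Events (time:±→running): 1:+→1 2:-→0 7:+→1 10:+→2 11:-→1 11:-→0 12:+→1 13:-→0 13:+→1 15:+→2 16:-→1 16:+→2 16:+→3 … peak 3.

3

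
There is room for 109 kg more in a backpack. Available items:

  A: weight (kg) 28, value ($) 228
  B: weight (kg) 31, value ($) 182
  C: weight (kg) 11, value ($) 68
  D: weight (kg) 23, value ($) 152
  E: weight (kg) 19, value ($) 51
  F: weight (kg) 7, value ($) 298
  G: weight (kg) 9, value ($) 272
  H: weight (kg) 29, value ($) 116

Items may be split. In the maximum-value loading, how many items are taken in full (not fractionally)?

6

Sort by value per unit weight and fill in that order.
Ratios (sorted): F 42.57, G 30.22, A 8.14, D 6.61, C 6.18, B 5.87, H 4.00, E 2.68
take F (7 @ 298); take G (9 @ 272); take A (28 @ 228); take D (23 @ 152); take C (11 @ 68); take B (31 @ 182). Capacity used 109/109.
6 item(s) taken whole.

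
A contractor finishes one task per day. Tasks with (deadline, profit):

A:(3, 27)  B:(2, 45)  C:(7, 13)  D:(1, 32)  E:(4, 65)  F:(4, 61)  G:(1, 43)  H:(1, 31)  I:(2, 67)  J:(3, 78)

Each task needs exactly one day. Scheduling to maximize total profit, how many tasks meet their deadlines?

Take jobs in profit order; each goes to the latest open slot no later than its deadline.
Profit order: J=78 I=67 E=65 F=61 B=45 G=43 D=32 H=31 A=27 C=13
Assign: J→slot 3, I→slot 2, E→slot 4, F→slot 1, B skipped, G skipped, D skipped, H skipped, A skipped, C→slot 7.
Slots: [1:F] [2:I] [3:J] [4:E] [7:C]
5 of 10 scheduled.

5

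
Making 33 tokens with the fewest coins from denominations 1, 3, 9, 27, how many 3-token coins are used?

33 = 1×27 + 2×3
Count of 3: 2

2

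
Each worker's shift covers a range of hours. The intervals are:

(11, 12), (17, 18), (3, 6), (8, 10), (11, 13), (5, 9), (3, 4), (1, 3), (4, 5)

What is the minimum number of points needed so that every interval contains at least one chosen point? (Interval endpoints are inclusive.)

5

Process intervals by earliest right end; each time one isn't hit yet, stab at its right endpoint.
Sorted: [1,3] [3,4] [4,5] [3,6] [5,9] [8,10] [11,12] [11,13] [17,18]
{[1,3],[3,4]} hit by 3; {[4,5],[3,6],[5,9]} hit by 5; {[8,10]} hit by 10; {[11,12],[11,13]} hit by 12; {[17,18]} hit by 18.
Points: 3, 5, 10, 12, 18 (5 total).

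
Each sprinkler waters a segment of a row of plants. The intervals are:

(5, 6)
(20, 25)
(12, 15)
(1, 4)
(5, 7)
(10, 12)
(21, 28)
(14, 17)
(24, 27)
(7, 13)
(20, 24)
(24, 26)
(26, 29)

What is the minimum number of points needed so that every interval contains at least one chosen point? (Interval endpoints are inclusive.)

By right end: [1,4]  [5,6]  [5,7]  [10,12]  [7,13]  [12,15]  [14,17]  [20,24]  [20,25]  [24,26]  [24,27]  [21,28]  [26,29]
[1,4] uncovered → point at 4; [5,6] uncovered → point at 6; [10,12] uncovered → point at 12; [14,17] uncovered → point at 17; [20,24] uncovered → point at 24; [26,29] uncovered → point at 29.
Points: 4, 6, 12, 17, 24, 29 (6 total).

6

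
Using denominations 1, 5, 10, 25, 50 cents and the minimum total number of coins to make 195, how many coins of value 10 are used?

Greedy: take as many of the largest coin as possible, then repeat with the remainder.
195 − 3×50→45 − 1×25→20 − 2×10→0
Count of 10: 2

2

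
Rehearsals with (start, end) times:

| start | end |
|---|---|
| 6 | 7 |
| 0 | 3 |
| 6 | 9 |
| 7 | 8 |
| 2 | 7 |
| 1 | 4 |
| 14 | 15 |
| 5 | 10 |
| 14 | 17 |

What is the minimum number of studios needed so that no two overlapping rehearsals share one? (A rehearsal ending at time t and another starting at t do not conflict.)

4

The answer is the maximum number of intervals overlapping at any instant.
Events (time:±→running): 0:+→1 1:+→2 2:+→3 3:-→2 4:-→1 5:+→2 6:+→3 6:+→4 … peak 4.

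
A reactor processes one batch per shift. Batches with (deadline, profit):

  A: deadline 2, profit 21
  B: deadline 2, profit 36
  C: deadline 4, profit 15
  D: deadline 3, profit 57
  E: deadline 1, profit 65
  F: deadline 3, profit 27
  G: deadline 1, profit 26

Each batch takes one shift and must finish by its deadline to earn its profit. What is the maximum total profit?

173

By profit: E(d1,65), D(d3,57), B(d2,36), F(d3,27), G(d1,26), A(d2,21), C(d4,15)
E→slot 1; D→slot 3; B→slot 2; F skipped; G skipped; A skipped; C→slot 4.
Profit = 65 + 36 + 57 + 15 = 173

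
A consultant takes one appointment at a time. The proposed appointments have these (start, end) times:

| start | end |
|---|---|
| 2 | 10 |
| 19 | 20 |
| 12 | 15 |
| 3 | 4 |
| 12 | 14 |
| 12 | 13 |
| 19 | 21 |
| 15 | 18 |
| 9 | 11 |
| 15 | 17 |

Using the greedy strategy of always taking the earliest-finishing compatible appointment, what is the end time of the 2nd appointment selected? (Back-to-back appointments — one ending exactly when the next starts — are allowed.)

Greedy by earliest finish: after sorting by end time, pick each interval compatible with the last pick.
Sorted by end: (3,4)  (2,10)  (9,11)  (12,13)  (12,14)  (12,15)  (15,17)  (15,18)  (19,20)  (19,21)
take (3,4); skip (2,10); take (9,11); take (12,13); take (15,17); take (19,20).
Selected: (3,4) (9,11) (12,13) (15,17) (19,20)

11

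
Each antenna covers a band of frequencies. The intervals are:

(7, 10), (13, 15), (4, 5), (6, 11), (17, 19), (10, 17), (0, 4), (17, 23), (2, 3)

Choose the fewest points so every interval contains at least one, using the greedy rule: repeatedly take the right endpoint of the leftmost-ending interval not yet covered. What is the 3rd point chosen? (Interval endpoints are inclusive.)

Sort by right endpoint; whenever an interval is uncovered, place a point at its right end.
Sorted: [2,3] [0,4] [4,5] [7,10] [6,11] [13,15] [10,17] [17,19] [17,23]
{[2,3],[0,4]} hit by 3; {[4,5]} hit by 5; {[7,10],[6,11]} hit by 10; {[13,15],[10,17]} hit by 15; {[17,19],[17,23]} hit by 19.
Points: 3, 5, 10, 15, 19 (5 total).

10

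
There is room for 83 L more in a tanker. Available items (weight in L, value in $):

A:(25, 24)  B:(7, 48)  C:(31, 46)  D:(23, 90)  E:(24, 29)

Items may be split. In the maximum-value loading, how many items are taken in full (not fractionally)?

3

Order: B (48/7=6.86) > D (90/23=3.91) > C (46/31=1.48) > E (29/24=1.21) > A (24/25=0.96)
Fill: take B (7 @ 48) → take D (23 @ 90) → take C (31 @ 46) → take 22/24 of E → 26.58; 83/83 used.
3 item(s) taken whole; one partial (take 22/24 of E).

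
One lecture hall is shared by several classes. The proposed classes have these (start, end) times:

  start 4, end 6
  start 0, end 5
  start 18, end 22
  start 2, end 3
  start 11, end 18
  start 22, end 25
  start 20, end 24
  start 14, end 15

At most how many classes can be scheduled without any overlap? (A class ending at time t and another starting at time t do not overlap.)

5

Sort by end time and greedily take each interval whose start is ≥ the last chosen end.
By end time: (2,3), (0,5), (4,6), (14,15), (11,18), (18,22), (20,24), (22,25).
Pick (2,3); next start ≥ 3 → (4,6); next start ≥ 6 → (14,15); next start ≥ 15 → (18,22); next start ≥ 22 → (22,25).
Selected 5 classes.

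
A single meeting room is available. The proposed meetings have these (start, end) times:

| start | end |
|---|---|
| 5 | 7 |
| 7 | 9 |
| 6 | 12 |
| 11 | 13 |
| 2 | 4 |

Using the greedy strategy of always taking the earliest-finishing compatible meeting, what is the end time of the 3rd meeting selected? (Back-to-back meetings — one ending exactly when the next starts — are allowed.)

9

By end time: (2,4), (5,7), (7,9), (6,12), (11,13).
Pick (2,4); next start ≥ 4 → (5,7); next start ≥ 7 → (7,9); next start ≥ 9 → (11,13).
Selected: (2,4) (5,7) (7,9) (11,13)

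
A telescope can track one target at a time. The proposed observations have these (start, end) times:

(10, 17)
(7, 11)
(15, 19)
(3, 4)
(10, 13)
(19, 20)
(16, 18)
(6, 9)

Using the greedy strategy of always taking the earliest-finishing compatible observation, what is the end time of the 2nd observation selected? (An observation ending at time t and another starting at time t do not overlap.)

Order by finish time; keep every interval that doesn't clash with the previous kept one.
By end time: (3,4), (6,9), (7,11), (10,13), (10,17), (16,18), (15,19), (19,20).
Pick (3,4); next start ≥ 4 → (6,9); next start ≥ 9 → (10,13); next start ≥ 13 → (16,18); next start ≥ 18 → (19,20).
Selected: (3,4) (6,9) (10,13) (16,18) (19,20)

9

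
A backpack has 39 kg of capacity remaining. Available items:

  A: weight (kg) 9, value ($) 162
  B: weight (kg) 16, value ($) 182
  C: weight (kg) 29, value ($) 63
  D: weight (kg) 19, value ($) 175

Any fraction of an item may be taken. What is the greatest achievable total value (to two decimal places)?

Order: A (162/9=18.00) > B (182/16=11.38) > D (175/19=9.21) > C (63/29=2.17)
Fill: take A (9 @ 162) → take B (16 @ 182) → take 14/19 of D → 128.95; 39/39 used.
Total value = 472.95

472.95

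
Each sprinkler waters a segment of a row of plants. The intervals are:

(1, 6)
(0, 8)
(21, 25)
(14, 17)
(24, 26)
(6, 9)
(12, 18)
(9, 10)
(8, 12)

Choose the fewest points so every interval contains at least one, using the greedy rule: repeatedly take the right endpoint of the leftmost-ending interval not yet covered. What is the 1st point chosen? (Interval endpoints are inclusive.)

Process intervals by earliest right end; each time one isn't hit yet, stab at its right endpoint.
By right end: [1,6]  [0,8]  [6,9]  [9,10]  [8,12]  [14,17]  [12,18]  [21,25]  [24,26]
[1,6] uncovered → point at 6; [9,10] uncovered → point at 10; [14,17] uncovered → point at 17; [21,25] uncovered → point at 25.
Points: 6, 10, 17, 25 (4 total).

6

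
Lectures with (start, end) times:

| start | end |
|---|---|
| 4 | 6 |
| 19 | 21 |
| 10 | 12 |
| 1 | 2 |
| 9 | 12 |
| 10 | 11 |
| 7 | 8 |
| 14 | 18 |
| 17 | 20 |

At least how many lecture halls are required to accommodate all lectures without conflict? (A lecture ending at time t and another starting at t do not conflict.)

3

Count concurrent intervals with a sweep; the peak is the room count.
starts: [1, 4, 7, 9, 10, 10, 14, 17, 19]
ends:   [2, 6, 8, 11, 12, 12, 18, 20, 21]
s1→1 e2→0 s4→1 e6→0 s7→1 e8→0 s9→1 s10→2 s10→3  — peak 3.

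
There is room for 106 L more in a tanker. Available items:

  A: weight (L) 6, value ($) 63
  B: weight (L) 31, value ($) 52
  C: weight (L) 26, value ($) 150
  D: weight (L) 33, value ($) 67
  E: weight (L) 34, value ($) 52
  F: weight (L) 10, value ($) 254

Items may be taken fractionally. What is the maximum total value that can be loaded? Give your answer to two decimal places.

586.00

Sort by value per unit weight and fill in that order.
Order: F (254/10=25.40) > A (63/6=10.50) > C (150/26=5.77) > D (67/33=2.03) > B (52/31=1.68) > E (52/34=1.53)
Fill: take F (10 @ 254) → take A (6 @ 63) → take C (26 @ 150) → take D (33 @ 67) → take B (31 @ 52); 106/106 used.
Total value = 586.00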